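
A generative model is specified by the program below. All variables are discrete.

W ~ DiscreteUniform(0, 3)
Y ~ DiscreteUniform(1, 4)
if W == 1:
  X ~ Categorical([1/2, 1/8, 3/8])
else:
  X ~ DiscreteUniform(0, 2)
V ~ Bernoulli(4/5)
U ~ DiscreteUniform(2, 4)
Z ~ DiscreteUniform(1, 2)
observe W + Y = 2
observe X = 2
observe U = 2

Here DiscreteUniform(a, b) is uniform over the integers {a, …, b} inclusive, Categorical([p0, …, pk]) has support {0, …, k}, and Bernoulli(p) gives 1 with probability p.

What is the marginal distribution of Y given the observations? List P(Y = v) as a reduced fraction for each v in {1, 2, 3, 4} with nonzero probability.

Enumerate traces; 8 have nonzero weight after conditioning:
  (W=0, Y=2, X=2, V=0, U=2, Z=1) weight 1/1440
  (W=0, Y=2, X=2, V=0, U=2, Z=2) weight 1/1440
  (W=0, Y=2, X=2, V=1, U=2, Z=1) weight 1/360
  (W=0, Y=2, X=2, V=1, U=2, Z=2) weight 1/360
  (W=1, Y=1, X=2, V=0, U=2, Z=1) weight 1/1280
  (W=1, Y=1, X=2, V=0, U=2, Z=2) weight 1/1280
  (W=1, Y=1, X=2, V=1, U=2, Z=1) weight 1/320
  (W=1, Y=1, X=2, V=1, U=2, Z=2) weight 1/320
Group by Y:
  weight(Y=1) = 1/128
  weight(Y=2) = 1/144
Total weight = 1/128 + 1/144 = 17/1152
P(Y=1 | obs) = 1/128 / 17/1152 = 9/17
P(Y=2 | obs) = 1/144 / 17/1152 = 8/17

P(Y=1) = 9/17, P(Y=2) = 8/17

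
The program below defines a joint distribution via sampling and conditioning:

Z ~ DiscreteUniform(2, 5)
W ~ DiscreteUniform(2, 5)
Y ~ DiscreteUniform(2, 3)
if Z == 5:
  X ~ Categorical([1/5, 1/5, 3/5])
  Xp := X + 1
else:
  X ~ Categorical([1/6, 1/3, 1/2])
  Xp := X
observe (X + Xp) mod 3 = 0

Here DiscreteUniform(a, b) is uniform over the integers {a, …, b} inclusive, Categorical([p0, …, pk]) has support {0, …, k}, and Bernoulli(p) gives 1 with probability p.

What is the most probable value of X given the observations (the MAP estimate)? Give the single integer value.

Enumerate traces; 32 have nonzero weight after conditioning:
  (Z=2, W=2, Y=2, X=0) weight 1/192
  (Z=2, W=2, Y=3, X=0) weight 1/192
  (Z=2, W=3, Y=2, X=0) weight 1/192
  (Z=2, W=3, Y=3, X=0) weight 1/192
  (Z=2, W=4, Y=2, X=0) weight 1/192
  (Z=2, W=4, Y=3, X=0) weight 1/192
  (Z=2, W=5, Y=2, X=0) weight 1/192
  (Z=2, W=5, Y=3, X=0) weight 1/192
  (Z=5, W=2, Y=2, X=1) weight 1/160
  … 23 more
Group by X:
  weight(X=0) = 1/8
  weight(X=1) = 1/20
Total weight = 1/8 + 1/20 = 7/40
P(X=0 | obs) = 1/8 / 7/40 = 5/7
P(X=1 | obs) = 1/20 / 7/40 = 2/7
argmax = 0

argmax_v P(X = v | obs) = 0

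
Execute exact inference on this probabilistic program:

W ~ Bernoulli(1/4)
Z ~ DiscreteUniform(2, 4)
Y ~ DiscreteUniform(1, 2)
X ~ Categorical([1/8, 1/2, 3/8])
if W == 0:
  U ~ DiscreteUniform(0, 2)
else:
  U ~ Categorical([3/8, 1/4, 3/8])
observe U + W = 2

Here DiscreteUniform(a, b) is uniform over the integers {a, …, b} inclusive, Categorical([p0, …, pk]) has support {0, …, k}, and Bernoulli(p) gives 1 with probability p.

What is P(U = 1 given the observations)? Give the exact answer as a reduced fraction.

Enumerate traces; 36 have nonzero weight after conditioning:
  (W=0, Z=2, Y=1, X=0, U=2) weight 1/192
  (W=0, Z=2, Y=1, X=1, U=2) weight 1/48
  (W=0, Z=2, Y=1, X=2, U=2) weight 1/64
  (W=0, Z=2, Y=2, X=0, U=2) weight 1/192
  (W=0, Z=2, Y=2, X=1, U=2) weight 1/48
  (W=0, Z=2, Y=2, X=2, U=2) weight 1/64
  (W=0, Z=3, Y=1, X=0, U=2) weight 1/192
  (W=0, Z=3, Y=1, X=1, U=2) weight 1/48
  (W=1, Z=2, Y=1, X=0, U=1) weight 1/768
  … 27 more
Group by U:
  weight(U=1) = 1/16
  weight(U=2) = 1/4
Total weight = 1/16 + 1/4 = 5/16
P(U=1 | obs) = 1/16 / 5/16 = 1/5
P(U=2 | obs) = 1/4 / 5/16 = 4/5

P(U = 1 | obs) = 1/5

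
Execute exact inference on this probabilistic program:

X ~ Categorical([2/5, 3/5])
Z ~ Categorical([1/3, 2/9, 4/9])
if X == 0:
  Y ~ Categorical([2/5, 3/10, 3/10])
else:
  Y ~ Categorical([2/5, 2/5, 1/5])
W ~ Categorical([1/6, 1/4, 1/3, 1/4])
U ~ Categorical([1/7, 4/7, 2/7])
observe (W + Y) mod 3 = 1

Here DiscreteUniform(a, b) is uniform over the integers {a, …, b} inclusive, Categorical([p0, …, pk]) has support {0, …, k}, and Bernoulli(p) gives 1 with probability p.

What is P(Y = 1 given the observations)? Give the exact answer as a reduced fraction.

Enumerate traces; 72 have nonzero weight after conditioning:
  (X=0, Z=0, Y=0, W=1, U=0) weight 1/525
  (X=0, Z=0, Y=0, W=1, U=1) weight 4/525
  (X=0, Z=0, Y=0, W=1, U=2) weight 2/525
  (X=0, Z=0, Y=1, W=0, U=0) weight 1/1050
  (X=0, Z=0, Y=1, W=0, U=1) weight 2/525
  (X=0, Z=0, Y=1, W=0, U=2) weight 1/525
  (X=0, Z=0, Y=1, W=3, U=0) weight 1/700
  (X=0, Z=0, Y=1, W=3, U=1) weight 1/175
  (X=0, Z=0, Y=2, W=2, U=0) weight 1/525
  … 63 more
Group by Y:
  weight(Y=0) = 1/10
  weight(Y=1) = 3/20
  weight(Y=2) = 2/25
Total weight = 1/10 + 3/20 + 2/25 = 33/100
P(Y=0 | obs) = 1/10 / 33/100 = 10/33
P(Y=1 | obs) = 3/20 / 33/100 = 5/11
P(Y=2 | obs) = 2/25 / 33/100 = 8/33

P(Y = 1 | obs) = 5/11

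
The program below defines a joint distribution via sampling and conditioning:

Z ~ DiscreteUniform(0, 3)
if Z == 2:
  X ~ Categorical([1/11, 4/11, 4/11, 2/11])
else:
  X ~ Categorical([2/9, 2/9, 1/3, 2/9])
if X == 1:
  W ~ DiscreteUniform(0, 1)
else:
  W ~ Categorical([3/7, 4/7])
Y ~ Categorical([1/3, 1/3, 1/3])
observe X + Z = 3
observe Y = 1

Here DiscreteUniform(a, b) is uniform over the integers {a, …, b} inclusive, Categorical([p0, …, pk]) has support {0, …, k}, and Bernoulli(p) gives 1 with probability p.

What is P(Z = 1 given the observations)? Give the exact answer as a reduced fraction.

P(Z = 1 | obs) = 33/113

Enumerate traces; 8 have nonzero weight after conditioning:
  (Z=0, X=3, W=0, Y=1) weight 1/126
  (Z=0, X=3, W=1, Y=1) weight 2/189
  (Z=1, X=2, W=0, Y=1) weight 1/84
  (Z=1, X=2, W=1, Y=1) weight 1/63
  (Z=2, X=1, W=0, Y=1) weight 1/66
  (Z=2, X=1, W=1, Y=1) weight 1/66
  (Z=3, X=0, W=0, Y=1) weight 1/126
  (Z=3, X=0, W=1, Y=1) weight 2/189
Group by Z:
  weight(Z=0) = 1/54
  weight(Z=1) = 1/36
  weight(Z=2) = 1/33
  weight(Z=3) = 1/54
Total weight = 1/54 + 1/36 + 1/33 + 1/54 = 113/1188
P(Z=0 | obs) = 1/54 / 113/1188 = 22/113
P(Z=1 | obs) = 1/36 / 113/1188 = 33/113
P(Z=2 | obs) = 1/33 / 113/1188 = 36/113
P(Z=3 | obs) = 1/54 / 113/1188 = 22/113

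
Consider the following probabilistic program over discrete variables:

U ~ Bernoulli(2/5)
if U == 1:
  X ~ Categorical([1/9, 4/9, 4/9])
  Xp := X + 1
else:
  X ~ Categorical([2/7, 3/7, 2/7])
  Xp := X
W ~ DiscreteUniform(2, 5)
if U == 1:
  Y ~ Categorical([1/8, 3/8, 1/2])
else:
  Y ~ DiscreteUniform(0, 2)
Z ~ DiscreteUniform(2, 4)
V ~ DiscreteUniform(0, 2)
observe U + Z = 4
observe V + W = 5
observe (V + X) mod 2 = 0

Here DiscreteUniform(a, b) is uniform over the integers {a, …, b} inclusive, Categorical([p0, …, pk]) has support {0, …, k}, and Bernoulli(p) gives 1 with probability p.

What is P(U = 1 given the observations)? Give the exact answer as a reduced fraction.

P(U = 1 | obs) = 196/493

Enumerate traces; 30 have nonzero weight after conditioning:
  (U=0, X=0, W=3, Y=0, Z=4, V=2) weight 1/630
  (U=0, X=0, W=3, Y=1, Z=4, V=2) weight 1/630
  (U=0, X=0, W=3, Y=2, Z=4, V=2) weight 1/630
  (U=0, X=0, W=5, Y=0, Z=4, V=0) weight 1/630
  (U=0, X=0, W=5, Y=1, Z=4, V=0) weight 1/630
  (U=0, X=0, W=5, Y=2, Z=4, V=0) weight 1/630
  (U=0, X=1, W=4, Y=0, Z=4, V=1) weight 1/420
  (U=0, X=1, W=4, Y=1, Z=4, V=1) weight 1/420
  (U=1, X=0, W=3, Y=0, Z=3, V=2) weight 1/6480
  … 21 more
Group by U:
  weight(U=0) = 11/420
  weight(U=1) = 7/405
Total weight = 11/420 + 7/405 = 493/11340
P(U=0 | obs) = 11/420 / 493/11340 = 297/493
P(U=1 | obs) = 7/405 / 493/11340 = 196/493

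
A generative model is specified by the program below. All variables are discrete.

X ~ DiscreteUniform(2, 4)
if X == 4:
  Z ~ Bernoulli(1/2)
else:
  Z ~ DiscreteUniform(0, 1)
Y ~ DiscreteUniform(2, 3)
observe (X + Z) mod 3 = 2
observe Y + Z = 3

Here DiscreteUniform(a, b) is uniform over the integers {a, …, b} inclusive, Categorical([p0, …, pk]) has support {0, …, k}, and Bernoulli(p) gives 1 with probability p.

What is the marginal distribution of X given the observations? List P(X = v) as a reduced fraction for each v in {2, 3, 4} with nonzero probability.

P(X=2) = 1/2, P(X=4) = 1/2

Enumerate traces; 2 have nonzero weight after conditioning:
  (X=2, Z=0, Y=3) weight 1/12
  (X=4, Z=1, Y=2) weight 1/12
Group by X:
  weight(X=2) = 1/12
  weight(X=4) = 1/12
Total weight = 1/12 + 1/12 = 1/6
P(X=2 | obs) = 1/12 / 1/6 = 1/2
P(X=4 | obs) = 1/12 / 1/6 = 1/2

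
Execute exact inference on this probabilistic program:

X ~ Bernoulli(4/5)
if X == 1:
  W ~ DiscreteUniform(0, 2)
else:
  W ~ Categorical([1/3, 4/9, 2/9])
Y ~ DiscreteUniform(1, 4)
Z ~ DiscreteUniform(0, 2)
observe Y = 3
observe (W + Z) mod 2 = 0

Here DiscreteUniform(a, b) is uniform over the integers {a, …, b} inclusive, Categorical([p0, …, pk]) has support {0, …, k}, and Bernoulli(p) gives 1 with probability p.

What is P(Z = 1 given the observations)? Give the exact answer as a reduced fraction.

P(Z = 1 | obs) = 8/37

Enumerate traces; 10 have nonzero weight after conditioning:
  (X=0, W=0, Y=3, Z=0) weight 1/180
  (X=0, W=0, Y=3, Z=2) weight 1/180
  (X=0, W=1, Y=3, Z=1) weight 1/135
  (X=0, W=2, Y=3, Z=0) weight 1/270
  (X=0, W=2, Y=3, Z=2) weight 1/270
  (X=1, W=0, Y=3, Z=0) weight 1/45
  (X=1, W=0, Y=3, Z=2) weight 1/45
  (X=1, W=1, Y=3, Z=1) weight 1/45
  … 2 more
Group by Z:
  weight(Z=0) = 29/540
  weight(Z=1) = 4/135
  weight(Z=2) = 29/540
Total weight = 29/540 + 4/135 + 29/540 = 37/270
P(Z=0 | obs) = 29/540 / 37/270 = 29/74
P(Z=1 | obs) = 4/135 / 37/270 = 8/37
P(Z=2 | obs) = 29/540 / 37/270 = 29/74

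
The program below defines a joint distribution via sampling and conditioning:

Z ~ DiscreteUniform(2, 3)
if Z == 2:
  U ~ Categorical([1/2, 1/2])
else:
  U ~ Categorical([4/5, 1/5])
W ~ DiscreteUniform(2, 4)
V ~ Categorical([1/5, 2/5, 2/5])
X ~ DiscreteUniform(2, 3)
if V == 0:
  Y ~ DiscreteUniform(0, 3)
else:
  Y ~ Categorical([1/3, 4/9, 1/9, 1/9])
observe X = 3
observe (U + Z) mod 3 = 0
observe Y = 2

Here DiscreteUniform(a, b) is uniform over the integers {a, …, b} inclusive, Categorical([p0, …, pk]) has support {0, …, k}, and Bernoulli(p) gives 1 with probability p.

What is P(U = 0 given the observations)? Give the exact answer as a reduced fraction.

Enumerate traces; 18 have nonzero weight after conditioning:
  (Z=2, U=1, W=2, V=0, X=3, Y=2) weight 1/480
  (Z=2, U=1, W=2, V=1, X=3, Y=2) weight 1/540
  (Z=2, U=1, W=2, V=2, X=3, Y=2) weight 1/540
  (Z=2, U=1, W=3, V=0, X=3, Y=2) weight 1/480
  (Z=2, U=1, W=3, V=1, X=3, Y=2) weight 1/540
  (Z=2, U=1, W=3, V=2, X=3, Y=2) weight 1/540
  (Z=2, U=1, W=4, V=0, X=3, Y=2) weight 1/480
  (Z=2, U=1, W=4, V=1, X=3, Y=2) weight 1/540
  (Z=3, U=0, W=2, V=0, X=3, Y=2) weight 1/300
  … 9 more
Group by U:
  weight(U=0) = 1/36
  weight(U=1) = 5/288
Total weight = 1/36 + 5/288 = 13/288
P(U=0 | obs) = 1/36 / 13/288 = 8/13
P(U=1 | obs) = 5/288 / 13/288 = 5/13

P(U = 0 | obs) = 8/13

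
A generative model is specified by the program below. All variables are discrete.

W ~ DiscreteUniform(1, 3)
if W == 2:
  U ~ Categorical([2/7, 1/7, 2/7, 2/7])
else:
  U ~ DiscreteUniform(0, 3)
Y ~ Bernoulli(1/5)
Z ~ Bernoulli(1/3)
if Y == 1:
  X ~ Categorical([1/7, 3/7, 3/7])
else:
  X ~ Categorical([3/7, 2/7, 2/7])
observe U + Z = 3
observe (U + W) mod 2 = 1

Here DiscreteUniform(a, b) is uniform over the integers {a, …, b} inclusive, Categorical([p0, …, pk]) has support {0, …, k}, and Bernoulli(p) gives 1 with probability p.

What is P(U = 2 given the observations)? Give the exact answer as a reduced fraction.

Enumerate traces; 18 have nonzero weight after conditioning:
  (W=1, U=2, Y=0, Z=1, X=0) weight 1/105
  (W=1, U=2, Y=0, Z=1, X=1) weight 2/315
  (W=1, U=2, Y=0, Z=1, X=2) weight 2/315
  (W=1, U=2, Y=1, Z=1, X=0) weight 1/1260
  (W=1, U=2, Y=1, Z=1, X=1) weight 1/420
  (W=1, U=2, Y=1, Z=1, X=2) weight 1/420
  (W=2, U=3, Y=0, Z=0, X=0) weight 16/735
  (W=2, U=3, Y=0, Z=0, X=1) weight 32/2205
  … 10 more
Group by U:
  weight(U=2) = 1/18
  weight(U=3) = 4/63
Total weight = 1/18 + 4/63 = 5/42
P(U=2 | obs) = 1/18 / 5/42 = 7/15
P(U=3 | obs) = 4/63 / 5/42 = 8/15

P(U = 2 | obs) = 7/15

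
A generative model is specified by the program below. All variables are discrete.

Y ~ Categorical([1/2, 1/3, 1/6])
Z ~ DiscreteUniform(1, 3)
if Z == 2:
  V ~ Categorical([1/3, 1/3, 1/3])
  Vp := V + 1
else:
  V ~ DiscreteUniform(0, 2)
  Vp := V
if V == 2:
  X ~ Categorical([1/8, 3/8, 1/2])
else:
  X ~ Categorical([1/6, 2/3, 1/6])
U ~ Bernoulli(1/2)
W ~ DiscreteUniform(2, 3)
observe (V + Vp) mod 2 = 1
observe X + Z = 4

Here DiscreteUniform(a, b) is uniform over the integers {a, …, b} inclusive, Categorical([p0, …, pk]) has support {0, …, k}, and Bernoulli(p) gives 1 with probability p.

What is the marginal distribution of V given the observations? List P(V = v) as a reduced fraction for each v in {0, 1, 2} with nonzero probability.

Enumerate traces; 36 have nonzero weight after conditioning:
  (Y=0, Z=2, V=0, X=2, U=0, W=2) weight 1/432
  (Y=0, Z=2, V=0, X=2, U=0, W=3) weight 1/432
  (Y=0, Z=2, V=0, X=2, U=1, W=2) weight 1/432
  (Y=0, Z=2, V=0, X=2, U=1, W=3) weight 1/432
  (Y=0, Z=2, V=1, X=2, U=0, W=2) weight 1/432
  (Y=0, Z=2, V=1, X=2, U=0, W=3) weight 1/432
  (Y=0, Z=2, V=1, X=2, U=1, W=2) weight 1/432
  (Y=0, Z=2, V=1, X=2, U=1, W=3) weight 1/432
  (Y=0, Z=2, V=2, X=2, U=0, W=2) weight 1/144
  … 27 more
Group by V:
  weight(V=0) = 1/54
  weight(V=1) = 1/54
  weight(V=2) = 1/18
Total weight = 1/54 + 1/54 + 1/18 = 5/54
P(V=0 | obs) = 1/54 / 5/54 = 1/5
P(V=1 | obs) = 1/54 / 5/54 = 1/5
P(V=2 | obs) = 1/18 / 5/54 = 3/5

P(V=0) = 1/5, P(V=1) = 1/5, P(V=2) = 3/5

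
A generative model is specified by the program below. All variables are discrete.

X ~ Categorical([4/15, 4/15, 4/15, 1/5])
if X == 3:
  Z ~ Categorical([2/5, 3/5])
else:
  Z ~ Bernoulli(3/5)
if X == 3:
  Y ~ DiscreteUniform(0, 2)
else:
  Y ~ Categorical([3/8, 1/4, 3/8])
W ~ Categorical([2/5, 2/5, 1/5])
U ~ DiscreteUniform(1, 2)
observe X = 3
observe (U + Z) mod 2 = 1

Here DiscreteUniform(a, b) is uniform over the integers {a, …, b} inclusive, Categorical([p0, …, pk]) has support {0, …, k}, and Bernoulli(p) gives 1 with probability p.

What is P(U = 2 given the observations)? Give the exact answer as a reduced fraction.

P(U = 2 | obs) = 3/5

Enumerate traces; 18 have nonzero weight after conditioning:
  (X=3, Z=0, Y=0, W=0, U=1) weight 2/375
  (X=3, Z=0, Y=0, W=1, U=1) weight 2/375
  (X=3, Z=0, Y=0, W=2, U=1) weight 1/375
  (X=3, Z=0, Y=1, W=0, U=1) weight 2/375
  (X=3, Z=0, Y=1, W=1, U=1) weight 2/375
  (X=3, Z=0, Y=1, W=2, U=1) weight 1/375
  (X=3, Z=0, Y=2, W=0, U=1) weight 2/375
  (X=3, Z=0, Y=2, W=1, U=1) weight 2/375
  (X=3, Z=1, Y=0, W=0, U=2) weight 1/125
  … 9 more
Group by U:
  weight(U=1) = 1/25
  weight(U=2) = 3/50
Total weight = 1/25 + 3/50 = 1/10
P(U=1 | obs) = 1/25 / 1/10 = 2/5
P(U=2 | obs) = 3/50 / 1/10 = 3/5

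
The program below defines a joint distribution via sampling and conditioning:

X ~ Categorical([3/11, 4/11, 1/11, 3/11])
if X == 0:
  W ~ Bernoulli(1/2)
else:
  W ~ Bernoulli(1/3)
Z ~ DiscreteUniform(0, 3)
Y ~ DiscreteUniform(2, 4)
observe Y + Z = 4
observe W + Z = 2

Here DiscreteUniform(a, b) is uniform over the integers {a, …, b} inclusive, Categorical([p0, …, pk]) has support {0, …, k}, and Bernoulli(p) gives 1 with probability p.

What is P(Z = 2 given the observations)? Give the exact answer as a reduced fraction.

Enumerate traces; 8 have nonzero weight after conditioning:
  (X=0, W=0, Z=2, Y=2) weight 1/88
  (X=0, W=1, Z=1, Y=3) weight 1/88
  (X=1, W=0, Z=2, Y=2) weight 2/99
  (X=1, W=1, Z=1, Y=3) weight 1/99
  (X=2, W=0, Z=2, Y=2) weight 1/198
  (X=2, W=1, Z=1, Y=3) weight 1/396
  (X=3, W=0, Z=2, Y=2) weight 1/66
  (X=3, W=1, Z=1, Y=3) weight 1/132
Group by Z:
  weight(Z=1) = 25/792
  weight(Z=2) = 41/792
Total weight = 25/792 + 41/792 = 1/12
P(Z=1 | obs) = 25/792 / 1/12 = 25/66
P(Z=2 | obs) = 41/792 / 1/12 = 41/66

P(Z = 2 | obs) = 41/66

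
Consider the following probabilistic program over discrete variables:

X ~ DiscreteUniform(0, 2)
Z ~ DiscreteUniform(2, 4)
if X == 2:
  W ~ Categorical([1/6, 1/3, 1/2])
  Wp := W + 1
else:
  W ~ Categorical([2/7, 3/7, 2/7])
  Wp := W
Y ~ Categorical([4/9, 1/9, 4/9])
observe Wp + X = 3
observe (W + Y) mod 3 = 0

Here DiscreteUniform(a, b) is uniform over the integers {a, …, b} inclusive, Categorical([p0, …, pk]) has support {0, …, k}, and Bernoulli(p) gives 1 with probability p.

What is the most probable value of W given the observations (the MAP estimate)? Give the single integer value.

argmax_v P(W = v | obs) = 0

Enumerate traces; 6 have nonzero weight after conditioning:
  (X=1, Z=2, W=2, Y=1) weight 2/567
  (X=1, Z=3, W=2, Y=1) weight 2/567
  (X=1, Z=4, W=2, Y=1) weight 2/567
  (X=2, Z=2, W=0, Y=0) weight 2/243
  (X=2, Z=3, W=0, Y=0) weight 2/243
  (X=2, Z=4, W=0, Y=0) weight 2/243
Group by W:
  weight(W=0) = 2/81
  weight(W=2) = 2/189
Total weight = 2/81 + 2/189 = 20/567
P(W=0 | obs) = 2/81 / 20/567 = 7/10
P(W=2 | obs) = 2/189 / 20/567 = 3/10
argmax = 0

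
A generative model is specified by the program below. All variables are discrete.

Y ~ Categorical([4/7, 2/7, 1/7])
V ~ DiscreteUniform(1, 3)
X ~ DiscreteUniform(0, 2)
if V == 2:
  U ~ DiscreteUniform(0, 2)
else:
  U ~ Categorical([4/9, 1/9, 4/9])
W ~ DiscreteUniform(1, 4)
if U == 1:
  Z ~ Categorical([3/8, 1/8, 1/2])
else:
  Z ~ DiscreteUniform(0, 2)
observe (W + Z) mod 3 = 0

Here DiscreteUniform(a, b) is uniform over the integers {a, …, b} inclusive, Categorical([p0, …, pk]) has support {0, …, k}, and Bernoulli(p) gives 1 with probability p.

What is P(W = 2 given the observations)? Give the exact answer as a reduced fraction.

Enumerate traces; 324 have nonzero weight after conditioning:
  (Y=0, V=1, X=0, U=0, W=1, Z=2) weight 4/1701
  (Y=0, V=1, X=0, U=0, W=2, Z=1) weight 4/1701
  (Y=0, V=1, X=0, U=0, W=3, Z=0) weight 4/1701
  (Y=0, V=1, X=0, U=0, W=4, Z=2) weight 4/1701
  (Y=0, V=1, X=0, U=1, W=1, Z=2) weight 1/1134
  (Y=0, V=1, X=0, U=1, W=2, Z=1) weight 1/4536
  (Y=0, V=1, X=0, U=1, W=3, Z=0) weight 1/1512
  (Y=0, V=1, X=0, U=1, W=4, Z=2) weight 1/1134
  … 316 more
Group by W:
  weight(W=1) = 59/648
  weight(W=2) = 191/2592
  weight(W=3) = 221/2592
  weight(W=4) = 59/648
Total weight = 59/648 + 191/2592 + 221/2592 + 59/648 = 221/648
P(W=1 | obs) = 59/648 / 221/648 = 59/221
P(W=2 | obs) = 191/2592 / 221/648 = 191/884
P(W=3 | obs) = 221/2592 / 221/648 = 1/4
P(W=4 | obs) = 59/648 / 221/648 = 59/221

P(W = 2 | obs) = 191/884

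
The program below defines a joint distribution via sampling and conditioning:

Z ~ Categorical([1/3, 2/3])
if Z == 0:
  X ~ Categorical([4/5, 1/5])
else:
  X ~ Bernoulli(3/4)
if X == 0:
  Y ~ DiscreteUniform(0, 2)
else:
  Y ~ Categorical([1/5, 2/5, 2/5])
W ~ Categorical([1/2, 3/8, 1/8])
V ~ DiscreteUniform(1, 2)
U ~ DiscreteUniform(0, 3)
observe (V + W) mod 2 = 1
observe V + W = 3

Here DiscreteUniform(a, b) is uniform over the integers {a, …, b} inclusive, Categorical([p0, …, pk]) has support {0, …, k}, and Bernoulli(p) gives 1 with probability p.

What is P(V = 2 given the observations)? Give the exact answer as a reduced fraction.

P(V = 2 | obs) = 3/4

Enumerate traces; 96 have nonzero weight after conditioning:
  (Z=0, X=0, Y=0, W=1, V=2, U=0) weight 1/240
  (Z=0, X=0, Y=0, W=1, V=2, U=1) weight 1/240
  (Z=0, X=0, Y=0, W=1, V=2, U=2) weight 1/240
  (Z=0, X=0, Y=0, W=1, V=2, U=3) weight 1/240
  (Z=0, X=0, Y=0, W=2, V=1, U=0) weight 1/720
  (Z=0, X=0, Y=0, W=2, V=1, U=1) weight 1/720
  (Z=0, X=0, Y=0, W=2, V=1, U=2) weight 1/720
  (Z=0, X=0, Y=0, W=2, V=1, U=3) weight 1/720
  … 88 more
Group by V:
  weight(V=1) = 1/16
  weight(V=2) = 3/16
Total weight = 1/16 + 3/16 = 1/4
P(V=1 | obs) = 1/16 / 1/4 = 1/4
P(V=2 | obs) = 3/16 / 1/4 = 3/4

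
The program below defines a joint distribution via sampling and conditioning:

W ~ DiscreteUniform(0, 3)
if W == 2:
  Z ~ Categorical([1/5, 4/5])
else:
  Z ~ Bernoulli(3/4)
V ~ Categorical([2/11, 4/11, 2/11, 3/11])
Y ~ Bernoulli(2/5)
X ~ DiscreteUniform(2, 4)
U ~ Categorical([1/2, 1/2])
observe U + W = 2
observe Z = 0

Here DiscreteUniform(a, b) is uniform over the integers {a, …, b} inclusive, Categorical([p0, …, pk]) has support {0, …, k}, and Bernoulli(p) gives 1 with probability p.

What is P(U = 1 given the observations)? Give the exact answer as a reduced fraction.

Enumerate traces; 48 have nonzero weight after conditioning:
  (W=1, Z=0, V=0, Y=0, X=2, U=1) weight 1/880
  (W=1, Z=0, V=0, Y=0, X=3, U=1) weight 1/880
  (W=1, Z=0, V=0, Y=0, X=4, U=1) weight 1/880
  (W=1, Z=0, V=0, Y=1, X=2, U=1) weight 1/1320
  (W=1, Z=0, V=0, Y=1, X=3, U=1) weight 1/1320
  (W=1, Z=0, V=0, Y=1, X=4, U=1) weight 1/1320
  (W=1, Z=0, V=1, Y=0, X=2, U=1) weight 1/440
  (W=1, Z=0, V=1, Y=0, X=3, U=1) weight 1/440
  (W=2, Z=0, V=0, Y=0, X=2, U=0) weight 1/1100
  … 39 more
Group by U:
  weight(U=0) = 1/40
  weight(U=1) = 1/32
Total weight = 1/40 + 1/32 = 9/160
P(U=0 | obs) = 1/40 / 9/160 = 4/9
P(U=1 | obs) = 1/32 / 9/160 = 5/9

P(U = 1 | obs) = 5/9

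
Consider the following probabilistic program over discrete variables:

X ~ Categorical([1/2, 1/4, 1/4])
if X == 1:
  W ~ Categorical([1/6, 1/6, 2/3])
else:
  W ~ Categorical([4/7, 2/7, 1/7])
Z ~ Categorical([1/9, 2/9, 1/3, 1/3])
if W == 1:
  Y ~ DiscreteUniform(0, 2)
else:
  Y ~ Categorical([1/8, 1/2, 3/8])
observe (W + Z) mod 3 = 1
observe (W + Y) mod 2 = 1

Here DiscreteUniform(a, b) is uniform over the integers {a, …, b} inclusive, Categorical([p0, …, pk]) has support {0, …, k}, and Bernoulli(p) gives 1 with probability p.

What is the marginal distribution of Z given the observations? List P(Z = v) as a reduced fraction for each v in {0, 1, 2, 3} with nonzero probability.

P(Z=0) = 43/394, P(Z=1) = 237/788, P(Z=2) = 207/788, P(Z=3) = 129/394

Enumerate traces; 18 have nonzero weight after conditioning:
  (X=0, W=0, Z=1, Y=1) weight 2/63
  (X=0, W=1, Z=0, Y=0) weight 1/189
  (X=0, W=1, Z=0, Y=2) weight 1/189
  (X=0, W=1, Z=3, Y=0) weight 1/63
  (X=0, W=1, Z=3, Y=2) weight 1/63
  (X=0, W=2, Z=2, Y=1) weight 1/84
  (X=1, W=0, Z=1, Y=1) weight 1/216
  (X=1, W=1, Z=0, Y=0) weight 1/648
  … 10 more
Group by Z:
  weight(Z=0) = 43/2268
  weight(Z=1) = 79/1512
  weight(Z=2) = 23/504
  weight(Z=3) = 43/756
Total weight = 43/2268 + 79/1512 + 23/504 + 43/756 = 197/1134
P(Z=0 | obs) = 43/2268 / 197/1134 = 43/394
P(Z=1 | obs) = 79/1512 / 197/1134 = 237/788
P(Z=2 | obs) = 23/504 / 197/1134 = 207/788
P(Z=3 | obs) = 43/756 / 197/1134 = 129/394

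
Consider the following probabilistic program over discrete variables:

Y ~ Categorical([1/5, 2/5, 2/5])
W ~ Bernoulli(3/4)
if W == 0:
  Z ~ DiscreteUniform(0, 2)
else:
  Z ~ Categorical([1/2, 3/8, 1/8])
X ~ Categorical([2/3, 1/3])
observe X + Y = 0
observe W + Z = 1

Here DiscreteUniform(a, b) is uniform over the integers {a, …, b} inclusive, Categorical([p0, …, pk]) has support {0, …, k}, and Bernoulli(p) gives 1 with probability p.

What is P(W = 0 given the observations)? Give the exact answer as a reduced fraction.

P(W = 0 | obs) = 2/11

Enumerate traces; 2 have nonzero weight after conditioning:
  (Y=0, W=0, Z=1, X=0) weight 1/90
  (Y=0, W=1, Z=0, X=0) weight 1/20
Group by W:
  weight(W=0) = 1/90
  weight(W=1) = 1/20
Total weight = 1/90 + 1/20 = 11/180
P(W=0 | obs) = 1/90 / 11/180 = 2/11
P(W=1 | obs) = 1/20 / 11/180 = 9/11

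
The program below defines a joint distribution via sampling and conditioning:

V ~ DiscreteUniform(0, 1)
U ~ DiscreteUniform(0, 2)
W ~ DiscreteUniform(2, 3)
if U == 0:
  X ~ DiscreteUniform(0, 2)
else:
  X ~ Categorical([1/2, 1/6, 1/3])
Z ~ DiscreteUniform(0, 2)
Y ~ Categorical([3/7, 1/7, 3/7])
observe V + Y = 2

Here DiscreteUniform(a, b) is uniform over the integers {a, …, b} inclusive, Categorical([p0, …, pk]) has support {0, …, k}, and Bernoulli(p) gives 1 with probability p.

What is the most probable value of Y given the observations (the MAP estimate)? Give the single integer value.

argmax_v P(Y = v | obs) = 2

Enumerate traces; 108 have nonzero weight after conditioning:
  (V=0, U=0, W=2, X=0, Z=0, Y=2) weight 1/252
  (V=0, U=0, W=2, X=0, Z=1, Y=2) weight 1/252
  (V=0, U=0, W=2, X=0, Z=2, Y=2) weight 1/252
  (V=0, U=0, W=2, X=1, Z=0, Y=2) weight 1/252
  (V=0, U=0, W=2, X=1, Z=1, Y=2) weight 1/252
  (V=0, U=0, W=2, X=1, Z=2, Y=2) weight 1/252
  (V=0, U=0, W=2, X=2, Z=0, Y=2) weight 1/252
  (V=0, U=0, W=2, X=2, Z=1, Y=2) weight 1/252
  (V=1, U=0, W=2, X=0, Z=0, Y=1) weight 1/756
  … 99 more
Group by Y:
  weight(Y=1) = 1/14
  weight(Y=2) = 3/14
Total weight = 1/14 + 3/14 = 2/7
P(Y=1 | obs) = 1/14 / 2/7 = 1/4
P(Y=2 | obs) = 3/14 / 2/7 = 3/4
argmax = 2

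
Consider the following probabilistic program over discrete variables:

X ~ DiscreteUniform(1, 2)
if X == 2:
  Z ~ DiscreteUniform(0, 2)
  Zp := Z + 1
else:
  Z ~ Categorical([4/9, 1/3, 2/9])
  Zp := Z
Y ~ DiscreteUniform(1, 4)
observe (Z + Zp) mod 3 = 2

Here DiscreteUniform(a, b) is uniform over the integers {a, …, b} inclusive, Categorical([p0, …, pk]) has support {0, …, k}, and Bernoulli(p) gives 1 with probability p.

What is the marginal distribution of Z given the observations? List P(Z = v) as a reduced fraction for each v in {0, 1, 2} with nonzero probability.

P(Z=1) = 1/2, P(Z=2) = 1/2

Enumerate traces; 8 have nonzero weight after conditioning:
  (X=1, Z=1, Y=1) weight 1/24
  (X=1, Z=1, Y=2) weight 1/24
  (X=1, Z=1, Y=3) weight 1/24
  (X=1, Z=1, Y=4) weight 1/24
  (X=2, Z=2, Y=1) weight 1/24
  (X=2, Z=2, Y=2) weight 1/24
  (X=2, Z=2, Y=3) weight 1/24
  (X=2, Z=2, Y=4) weight 1/24
Group by Z:
  weight(Z=1) = 1/6
  weight(Z=2) = 1/6
Total weight = 1/6 + 1/6 = 1/3
P(Z=1 | obs) = 1/6 / 1/3 = 1/2
P(Z=2 | obs) = 1/6 / 1/3 = 1/2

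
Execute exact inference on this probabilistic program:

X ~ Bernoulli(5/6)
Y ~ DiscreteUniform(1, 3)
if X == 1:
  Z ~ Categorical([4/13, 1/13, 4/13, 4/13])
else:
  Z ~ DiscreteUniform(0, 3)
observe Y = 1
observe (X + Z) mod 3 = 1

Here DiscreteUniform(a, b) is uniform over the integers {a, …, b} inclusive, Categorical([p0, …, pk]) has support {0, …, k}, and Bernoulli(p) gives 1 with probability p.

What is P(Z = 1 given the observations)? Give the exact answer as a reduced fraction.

P(Z = 1 | obs) = 13/173

Enumerate traces; 3 have nonzero weight after conditioning:
  (X=0, Y=1, Z=1) weight 1/72
  (X=1, Y=1, Z=0) weight 10/117
  (X=1, Y=1, Z=3) weight 10/117
Group by Z:
  weight(Z=0) = 10/117
  weight(Z=1) = 1/72
  weight(Z=3) = 10/117
Total weight = 10/117 + 1/72 + 10/117 = 173/936
P(Z=0 | obs) = 10/117 / 173/936 = 80/173
P(Z=1 | obs) = 1/72 / 173/936 = 13/173
P(Z=3 | obs) = 10/117 / 173/936 = 80/173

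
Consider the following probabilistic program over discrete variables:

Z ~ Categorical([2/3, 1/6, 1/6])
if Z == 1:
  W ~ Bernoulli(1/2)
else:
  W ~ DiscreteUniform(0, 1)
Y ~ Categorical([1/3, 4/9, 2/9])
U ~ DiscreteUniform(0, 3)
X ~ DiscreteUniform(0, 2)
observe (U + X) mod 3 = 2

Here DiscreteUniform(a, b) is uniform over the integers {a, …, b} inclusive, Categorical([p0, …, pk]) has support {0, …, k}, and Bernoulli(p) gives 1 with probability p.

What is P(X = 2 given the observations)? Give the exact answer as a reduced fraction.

Enumerate traces; 72 have nonzero weight after conditioning:
  (Z=0, W=0, Y=0, U=0, X=2) weight 1/108
  (Z=0, W=0, Y=0, U=1, X=1) weight 1/108
  (Z=0, W=0, Y=0, U=2, X=0) weight 1/108
  (Z=0, W=0, Y=0, U=3, X=2) weight 1/108
  (Z=0, W=0, Y=1, U=0, X=2) weight 1/81
  (Z=0, W=0, Y=1, U=1, X=1) weight 1/81
  (Z=0, W=0, Y=1, U=2, X=0) weight 1/81
  (Z=0, W=0, Y=1, U=3, X=2) weight 1/81
  … 64 more
Group by X:
  weight(X=0) = 1/12
  weight(X=1) = 1/12
  weight(X=2) = 1/6
Total weight = 1/12 + 1/12 + 1/6 = 1/3
P(X=0 | obs) = 1/12 / 1/3 = 1/4
P(X=1 | obs) = 1/12 / 1/3 = 1/4
P(X=2 | obs) = 1/6 / 1/3 = 1/2

P(X = 2 | obs) = 1/2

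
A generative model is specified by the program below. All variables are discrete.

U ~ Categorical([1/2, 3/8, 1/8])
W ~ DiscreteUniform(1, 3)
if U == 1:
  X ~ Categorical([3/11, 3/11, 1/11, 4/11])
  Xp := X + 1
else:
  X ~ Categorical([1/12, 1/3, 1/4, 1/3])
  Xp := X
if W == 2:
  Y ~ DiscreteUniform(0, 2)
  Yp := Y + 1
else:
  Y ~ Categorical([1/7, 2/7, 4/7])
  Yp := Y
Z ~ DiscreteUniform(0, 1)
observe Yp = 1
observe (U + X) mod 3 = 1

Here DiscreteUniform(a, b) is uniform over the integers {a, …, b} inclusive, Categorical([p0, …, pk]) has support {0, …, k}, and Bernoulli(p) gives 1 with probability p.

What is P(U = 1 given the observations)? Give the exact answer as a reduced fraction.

Enumerate traces; 24 have nonzero weight after conditioning:
  (U=0, W=1, X=1, Y=1, Z=0) weight 1/126
  (U=0, W=1, X=1, Y=1, Z=1) weight 1/126
  (U=0, W=2, X=1, Y=0, Z=0) weight 1/108
  (U=0, W=2, X=1, Y=0, Z=1) weight 1/108
  (U=0, W=3, X=1, Y=1, Z=0) weight 1/126
  (U=0, W=3, X=1, Y=1, Z=1) weight 1/126
  (U=1, W=1, X=0, Y=1, Z=0) weight 3/616
  (U=1, W=1, X=0, Y=1, Z=1) weight 3/616
  (U=2, W=1, X=2, Y=1, Z=0) weight 1/672
  … 15 more
Group by U:
  weight(U=0) = 19/378
  weight(U=1) = 19/264
  weight(U=2) = 19/2016
Total weight = 19/378 + 19/264 + 19/2016 = 8759/66528
P(U=0 | obs) = 19/378 / 8759/66528 = 176/461
P(U=1 | obs) = 19/264 / 8759/66528 = 252/461
P(U=2 | obs) = 19/2016 / 8759/66528 = 33/461

P(U = 1 | obs) = 252/461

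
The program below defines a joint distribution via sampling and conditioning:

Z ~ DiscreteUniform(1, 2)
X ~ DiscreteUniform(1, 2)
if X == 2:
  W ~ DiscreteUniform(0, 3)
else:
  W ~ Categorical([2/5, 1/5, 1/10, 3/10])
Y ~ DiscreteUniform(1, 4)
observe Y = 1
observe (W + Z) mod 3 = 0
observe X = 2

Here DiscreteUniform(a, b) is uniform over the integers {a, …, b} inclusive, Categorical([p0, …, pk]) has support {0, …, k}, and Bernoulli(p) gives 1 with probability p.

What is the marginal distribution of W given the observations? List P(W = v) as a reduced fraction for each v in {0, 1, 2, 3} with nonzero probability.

Enumerate traces; 2 have nonzero weight after conditioning:
  (Z=1, X=2, W=2, Y=1) weight 1/64
  (Z=2, X=2, W=1, Y=1) weight 1/64
Group by W:
  weight(W=1) = 1/64
  weight(W=2) = 1/64
Total weight = 1/64 + 1/64 = 1/32
P(W=1 | obs) = 1/64 / 1/32 = 1/2
P(W=2 | obs) = 1/64 / 1/32 = 1/2

P(W=1) = 1/2, P(W=2) = 1/2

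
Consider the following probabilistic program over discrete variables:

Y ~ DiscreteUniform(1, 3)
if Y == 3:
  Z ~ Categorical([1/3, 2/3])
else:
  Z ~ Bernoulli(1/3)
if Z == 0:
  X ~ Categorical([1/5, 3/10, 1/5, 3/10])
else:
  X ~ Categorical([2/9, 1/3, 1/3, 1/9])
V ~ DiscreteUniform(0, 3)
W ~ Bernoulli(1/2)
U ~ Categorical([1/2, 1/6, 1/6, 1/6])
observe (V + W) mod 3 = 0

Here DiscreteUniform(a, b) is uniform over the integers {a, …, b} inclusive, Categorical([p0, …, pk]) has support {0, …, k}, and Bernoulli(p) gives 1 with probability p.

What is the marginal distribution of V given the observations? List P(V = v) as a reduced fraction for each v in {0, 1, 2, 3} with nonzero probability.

Enumerate traces; 288 have nonzero weight after conditioning:
  (Y=1, Z=0, X=0, V=0, W=0, U=0) weight 1/360
  (Y=1, Z=0, X=0, V=0, W=0, U=1) weight 1/1080
  (Y=1, Z=0, X=0, V=0, W=0, U=2) weight 1/1080
  (Y=1, Z=0, X=0, V=0, W=0, U=3) weight 1/1080
  (Y=1, Z=0, X=0, V=2, W=1, U=0) weight 1/360
  (Y=1, Z=0, X=0, V=2, W=1, U=1) weight 1/1080
  (Y=1, Z=0, X=0, V=2, W=1, U=2) weight 1/1080
  (Y=1, Z=0, X=0, V=2, W=1, U=3) weight 1/1080
  (Y=1, Z=0, X=0, V=3, W=0, U=0) weight 1/360
  … 279 more
Group by V:
  weight(V=0) = 1/8
  weight(V=2) = 1/8
  weight(V=3) = 1/8
Total weight = 1/8 + 1/8 + 1/8 = 3/8
P(V=0 | obs) = 1/8 / 3/8 = 1/3
P(V=2 | obs) = 1/8 / 3/8 = 1/3
P(V=3 | obs) = 1/8 / 3/8 = 1/3

P(V=0) = 1/3, P(V=2) = 1/3, P(V=3) = 1/3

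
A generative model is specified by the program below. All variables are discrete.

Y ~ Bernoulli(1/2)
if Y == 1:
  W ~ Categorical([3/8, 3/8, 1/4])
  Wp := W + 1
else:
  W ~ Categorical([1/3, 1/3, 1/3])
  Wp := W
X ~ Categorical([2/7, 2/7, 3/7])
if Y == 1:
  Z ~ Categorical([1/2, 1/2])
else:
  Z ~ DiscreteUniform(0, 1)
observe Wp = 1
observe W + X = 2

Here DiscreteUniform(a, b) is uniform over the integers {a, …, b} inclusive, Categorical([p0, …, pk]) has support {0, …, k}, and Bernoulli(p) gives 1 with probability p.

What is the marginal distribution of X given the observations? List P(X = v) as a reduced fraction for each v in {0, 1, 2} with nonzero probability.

Enumerate traces; 4 have nonzero weight after conditioning:
  (Y=0, W=1, X=1, Z=0) weight 1/42
  (Y=0, W=1, X=1, Z=1) weight 1/42
  (Y=1, W=0, X=2, Z=0) weight 9/224
  (Y=1, W=0, X=2, Z=1) weight 9/224
Group by X:
  weight(X=1) = 1/21
  weight(X=2) = 9/112
Total weight = 1/21 + 9/112 = 43/336
P(X=1 | obs) = 1/21 / 43/336 = 16/43
P(X=2 | obs) = 9/112 / 43/336 = 27/43

P(X=1) = 16/43, P(X=2) = 27/43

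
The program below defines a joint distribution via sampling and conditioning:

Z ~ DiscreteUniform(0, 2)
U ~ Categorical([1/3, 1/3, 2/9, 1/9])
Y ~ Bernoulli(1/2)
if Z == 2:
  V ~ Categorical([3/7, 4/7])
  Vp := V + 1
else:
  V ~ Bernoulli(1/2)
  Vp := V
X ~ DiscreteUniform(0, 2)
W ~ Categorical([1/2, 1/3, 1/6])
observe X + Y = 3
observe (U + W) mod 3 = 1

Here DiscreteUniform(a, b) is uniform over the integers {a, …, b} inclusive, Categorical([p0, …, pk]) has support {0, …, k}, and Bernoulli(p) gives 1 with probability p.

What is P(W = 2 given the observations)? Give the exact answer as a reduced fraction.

Enumerate traces; 24 have nonzero weight after conditioning:
  (Z=0, U=0, Y=1, V=0, X=2, W=1) weight 1/324
  (Z=0, U=0, Y=1, V=1, X=2, W=1) weight 1/324
  (Z=0, U=1, Y=1, V=0, X=2, W=0) weight 1/216
  (Z=0, U=1, Y=1, V=1, X=2, W=0) weight 1/216
  (Z=0, U=2, Y=1, V=0, X=2, W=2) weight 1/972
  (Z=0, U=2, Y=1, V=1, X=2, W=2) weight 1/972
  (Z=0, U=3, Y=1, V=0, X=2, W=1) weight 1/972
  (Z=0, U=3, Y=1, V=1, X=2, W=1) weight 1/972
  … 16 more
Group by W:
  weight(W=0) = 1/36
  weight(W=1) = 2/81
  weight(W=2) = 1/162
Total weight = 1/36 + 2/81 + 1/162 = 19/324
P(W=0 | obs) = 1/36 / 19/324 = 9/19
P(W=1 | obs) = 2/81 / 19/324 = 8/19
P(W=2 | obs) = 1/162 / 19/324 = 2/19

P(W = 2 | obs) = 2/19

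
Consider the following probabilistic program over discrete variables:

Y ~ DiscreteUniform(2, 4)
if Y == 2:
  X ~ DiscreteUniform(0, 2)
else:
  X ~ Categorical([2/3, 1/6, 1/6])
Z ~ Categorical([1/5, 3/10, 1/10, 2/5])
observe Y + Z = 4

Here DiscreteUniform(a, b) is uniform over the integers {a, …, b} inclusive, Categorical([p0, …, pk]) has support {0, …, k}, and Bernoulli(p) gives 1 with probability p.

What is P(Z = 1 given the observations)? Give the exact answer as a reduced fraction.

Enumerate traces; 9 have nonzero weight after conditioning:
  (Y=2, X=0, Z=2) weight 1/90
  (Y=2, X=1, Z=2) weight 1/90
  (Y=2, X=2, Z=2) weight 1/90
  (Y=3, X=0, Z=1) weight 1/15
  (Y=3, X=1, Z=1) weight 1/60
  (Y=3, X=2, Z=1) weight 1/60
  (Y=4, X=0, Z=0) weight 2/45
  (Y=4, X=1, Z=0) weight 1/90
  … 1 more
Group by Z:
  weight(Z=0) = 1/15
  weight(Z=1) = 1/10
  weight(Z=2) = 1/30
Total weight = 1/15 + 1/10 + 1/30 = 1/5
P(Z=0 | obs) = 1/15 / 1/5 = 1/3
P(Z=1 | obs) = 1/10 / 1/5 = 1/2
P(Z=2 | obs) = 1/30 / 1/5 = 1/6

P(Z = 1 | obs) = 1/2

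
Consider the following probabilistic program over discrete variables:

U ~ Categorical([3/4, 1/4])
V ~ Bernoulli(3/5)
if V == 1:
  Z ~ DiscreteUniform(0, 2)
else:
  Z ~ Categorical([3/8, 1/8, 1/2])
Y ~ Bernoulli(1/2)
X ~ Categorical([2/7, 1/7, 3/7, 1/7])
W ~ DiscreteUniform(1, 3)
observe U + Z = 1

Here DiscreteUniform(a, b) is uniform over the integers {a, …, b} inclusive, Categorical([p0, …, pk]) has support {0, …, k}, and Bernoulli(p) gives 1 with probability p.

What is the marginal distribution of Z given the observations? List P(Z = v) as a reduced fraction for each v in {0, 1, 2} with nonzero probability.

Enumerate traces; 96 have nonzero weight after conditioning:
  (U=0, V=0, Z=1, Y=0, X=0, W=1) weight 1/560
  (U=0, V=0, Z=1, Y=0, X=0, W=2) weight 1/560
  (U=0, V=0, Z=1, Y=0, X=0, W=3) weight 1/560
  (U=0, V=0, Z=1, Y=0, X=1, W=1) weight 1/1120
  (U=0, V=0, Z=1, Y=0, X=1, W=2) weight 1/1120
  (U=0, V=0, Z=1, Y=0, X=1, W=3) weight 1/1120
  (U=0, V=0, Z=1, Y=0, X=2, W=1) weight 3/1120
  (U=0, V=0, Z=1, Y=0, X=2, W=2) weight 3/1120
  (U=1, V=0, Z=0, Y=0, X=0, W=1) weight 1/560
  … 87 more
Group by Z:
  weight(Z=0) = 7/80
  weight(Z=1) = 3/16
Total weight = 7/80 + 3/16 = 11/40
P(Z=0 | obs) = 7/80 / 11/40 = 7/22
P(Z=1 | obs) = 3/16 / 11/40 = 15/22

P(Z=0) = 7/22, P(Z=1) = 15/22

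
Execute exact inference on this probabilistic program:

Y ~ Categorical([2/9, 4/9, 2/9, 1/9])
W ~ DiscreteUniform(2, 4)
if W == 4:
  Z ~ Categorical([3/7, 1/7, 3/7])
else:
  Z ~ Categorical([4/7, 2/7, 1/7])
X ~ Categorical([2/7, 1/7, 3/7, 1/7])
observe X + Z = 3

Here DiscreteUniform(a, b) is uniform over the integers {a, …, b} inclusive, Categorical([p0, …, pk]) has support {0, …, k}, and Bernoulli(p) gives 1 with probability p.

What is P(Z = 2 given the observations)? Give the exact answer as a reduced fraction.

P(Z = 2 | obs) = 5/31

Enumerate traces; 36 have nonzero weight after conditioning:
  (Y=0, W=2, Z=0, X=3) weight 8/1323
  (Y=0, W=2, Z=1, X=2) weight 4/441
  (Y=0, W=2, Z=2, X=1) weight 2/1323
  (Y=0, W=3, Z=0, X=3) weight 8/1323
  (Y=0, W=3, Z=1, X=2) weight 4/441
  (Y=0, W=3, Z=2, X=1) weight 2/1323
  (Y=0, W=4, Z=0, X=3) weight 2/441
  (Y=0, W=4, Z=1, X=2) weight 2/441
  … 28 more
Group by Z:
  weight(Z=0) = 11/147
  weight(Z=1) = 5/49
  weight(Z=2) = 5/147
Total weight = 11/147 + 5/49 + 5/147 = 31/147
P(Z=0 | obs) = 11/147 / 31/147 = 11/31
P(Z=1 | obs) = 5/49 / 31/147 = 15/31
P(Z=2 | obs) = 5/147 / 31/147 = 5/31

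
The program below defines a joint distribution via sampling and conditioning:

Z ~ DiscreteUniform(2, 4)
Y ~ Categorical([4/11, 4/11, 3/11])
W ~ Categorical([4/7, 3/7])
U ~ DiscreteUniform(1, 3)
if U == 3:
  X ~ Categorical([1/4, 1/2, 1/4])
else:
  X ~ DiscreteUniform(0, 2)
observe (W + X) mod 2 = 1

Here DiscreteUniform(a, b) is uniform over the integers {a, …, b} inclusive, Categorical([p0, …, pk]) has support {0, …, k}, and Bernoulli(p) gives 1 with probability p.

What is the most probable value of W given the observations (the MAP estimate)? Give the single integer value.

Enumerate traces; 81 have nonzero weight after conditioning:
  (Z=2, Y=0, W=0, U=1, X=1) weight 16/2079
  (Z=2, Y=0, W=0, U=2, X=1) weight 16/2079
  (Z=2, Y=0, W=0, U=3, X=1) weight 8/693
  (Z=2, Y=0, W=1, U=1, X=0) weight 4/693
  (Z=2, Y=0, W=1, U=1, X=2) weight 4/693
  (Z=2, Y=0, W=1, U=2, X=0) weight 4/693
  (Z=2, Y=0, W=1, U=2, X=2) weight 4/693
  (Z=2, Y=0, W=1, U=3, X=0) weight 1/231
  … 73 more
Group by W:
  weight(W=0) = 2/9
  weight(W=1) = 11/42
Total weight = 2/9 + 11/42 = 61/126
P(W=0 | obs) = 2/9 / 61/126 = 28/61
P(W=1 | obs) = 11/42 / 61/126 = 33/61
argmax = 1

argmax_v P(W = v | obs) = 1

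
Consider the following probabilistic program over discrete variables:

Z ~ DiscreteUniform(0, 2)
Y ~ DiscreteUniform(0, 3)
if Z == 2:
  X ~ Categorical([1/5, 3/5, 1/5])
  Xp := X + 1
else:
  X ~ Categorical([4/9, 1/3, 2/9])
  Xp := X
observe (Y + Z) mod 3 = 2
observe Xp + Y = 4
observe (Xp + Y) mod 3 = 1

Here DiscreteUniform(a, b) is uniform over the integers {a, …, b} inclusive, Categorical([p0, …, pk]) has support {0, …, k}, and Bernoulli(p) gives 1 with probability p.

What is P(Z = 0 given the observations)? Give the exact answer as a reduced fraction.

Enumerate traces; 2 have nonzero weight after conditioning:
  (Z=0, Y=2, X=2) weight 1/54
  (Z=2, Y=3, X=0) weight 1/60
Group by Z:
  weight(Z=0) = 1/54
  weight(Z=2) = 1/60
Total weight = 1/54 + 1/60 = 19/540
P(Z=0 | obs) = 1/54 / 19/540 = 10/19
P(Z=2 | obs) = 1/60 / 19/540 = 9/19

P(Z = 0 | obs) = 10/19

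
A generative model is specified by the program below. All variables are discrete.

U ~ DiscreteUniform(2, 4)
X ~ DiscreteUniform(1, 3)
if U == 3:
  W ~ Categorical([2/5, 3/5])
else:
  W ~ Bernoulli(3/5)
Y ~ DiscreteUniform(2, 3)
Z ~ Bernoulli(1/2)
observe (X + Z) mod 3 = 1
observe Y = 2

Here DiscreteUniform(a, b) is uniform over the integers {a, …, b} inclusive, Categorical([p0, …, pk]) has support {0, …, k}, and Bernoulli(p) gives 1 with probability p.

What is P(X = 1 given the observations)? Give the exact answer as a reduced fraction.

Enumerate traces; 12 have nonzero weight after conditioning:
  (U=2, X=1, W=0, Y=2, Z=0) weight 1/90
  (U=2, X=1, W=1, Y=2, Z=0) weight 1/60
  (U=2, X=3, W=0, Y=2, Z=1) weight 1/90
  (U=2, X=3, W=1, Y=2, Z=1) weight 1/60
  (U=3, X=1, W=0, Y=2, Z=0) weight 1/90
  (U=3, X=1, W=1, Y=2, Z=0) weight 1/60
  (U=3, X=3, W=0, Y=2, Z=1) weight 1/90
  (U=3, X=3, W=1, Y=2, Z=1) weight 1/60
  … 4 more
Group by X:
  weight(X=1) = 1/12
  weight(X=3) = 1/12
Total weight = 1/12 + 1/12 = 1/6
P(X=1 | obs) = 1/12 / 1/6 = 1/2
P(X=3 | obs) = 1/12 / 1/6 = 1/2

P(X = 1 | obs) = 1/2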